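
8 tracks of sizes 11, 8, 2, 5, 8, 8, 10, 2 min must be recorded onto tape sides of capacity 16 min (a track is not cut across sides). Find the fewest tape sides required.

Total = 11 + 10 + 8 + 8 + 8 + 5 + 2 + 2 = 54 min.
Lower bound: ⌈54/16⌉ = 4 tape sides.
A packing using 4 tape sides:
  side 1: 11 + 5 = 16
  side 2: 10 + 2 + 2 = 14
  side 3: 8 + 8 = 16
  side 4: 8 = 8
This matches the lower bound, so 4 is optimal.

4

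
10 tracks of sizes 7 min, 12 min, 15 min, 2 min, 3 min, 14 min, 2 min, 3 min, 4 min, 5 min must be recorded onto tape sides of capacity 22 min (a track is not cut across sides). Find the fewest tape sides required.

4

Total = 15 + 14 + 12 + 7 + 5 + 4 + 3 + 3 + 2 + 2 = 67 min.
Lower bound: ⌈67/22⌉ = 4 tape sides.
A packing using 4 tape sides:
  side 1: 15 + 7 = 22
  side 2: 14 + 5 + 3 = 22
  side 3: 12 + 4 + 3 + 2 = 21
  side 4: 2 = 2
This matches the lower bound, so 4 is optimal.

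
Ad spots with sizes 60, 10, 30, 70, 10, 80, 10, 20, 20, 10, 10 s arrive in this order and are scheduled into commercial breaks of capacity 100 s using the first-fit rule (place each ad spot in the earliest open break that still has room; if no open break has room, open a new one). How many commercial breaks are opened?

4

  60 → break 1 (new)  [load 60/100]
  10 → break 1  [load 70/100]
  30 → break 1  [load 100/100]
  70 → break 2 (new)  [load 70/100]
  10 → break 2  [load 80/100]
  80 → break 3 (new)  [load 80/100]
  10 → break 2  [load 90/100]
  20 → break 3  [load 100/100]
  20 → break 4 (new)  [load 20/100]
  10 → break 2  [load 100/100]
  10 → break 4  [load 30/100]
4 commercial breaks opened.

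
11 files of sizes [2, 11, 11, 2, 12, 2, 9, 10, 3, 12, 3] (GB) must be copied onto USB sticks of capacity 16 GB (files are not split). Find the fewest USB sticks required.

6

Total = 12 + 12 + 11 + 11 + 10 + 9 + 3 + 3 + 2 + 2 + 2 = 77 GB.
Lower bound: ⌈77/16⌉ = 5 USB sticks.
Also, 6 files each exceed 8 GB, and no two of those can share a USB stick, so at least 6 USB sticks are needed.
A packing using 6 USB sticks:
  USB stick 1: 12 + 3 = 15
  USB stick 2: 12 + 3 = 15
  USB stick 3: 11 + 2 + 2 = 15
  USB stick 4: 11 + 2 = 13
  USB stick 5: 10 = 10
  USB stick 6: 9 = 9
This matches the lower bound, so 6 is optimal.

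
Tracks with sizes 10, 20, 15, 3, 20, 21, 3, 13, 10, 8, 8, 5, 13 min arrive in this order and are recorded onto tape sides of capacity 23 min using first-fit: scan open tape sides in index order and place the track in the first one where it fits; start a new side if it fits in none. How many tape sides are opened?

7

  10 → side 1 (new)  [load 10/23]
  20 → side 2 (new)  [load 20/23]
  15 → side 3 (new)  [load 15/23]
  3 → side 1  [load 13/23]
  20 → side 4 (new)  [load 20/23]
  21 → side 5 (new)  [load 21/23]
  3 → side 1  [load 16/23]
  13 → side 6 (new)  [load 13/23]
  10 → side 6  [load 23/23]
  8 → side 3  [load 23/23]
  8 → side 7 (new)  [load 8/23]
  5 → side 1  [load 21/23]
  13 → side 7  [load 21/23]
7 tape sides opened.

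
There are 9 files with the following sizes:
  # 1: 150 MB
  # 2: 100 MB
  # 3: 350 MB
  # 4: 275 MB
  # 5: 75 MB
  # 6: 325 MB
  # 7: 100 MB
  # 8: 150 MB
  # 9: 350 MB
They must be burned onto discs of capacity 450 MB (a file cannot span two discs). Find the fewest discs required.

Total = 350 + 350 + 325 + 275 + 150 + 150 + 100 + 100 + 75 = 1875 MB.
Lower bound: ⌈1875/450⌉ = 5 discs.
A packing using 5 discs:
  disc 1: 350 + 100 = 450
  disc 2: 350 + 100 = 450
  disc 3: 325 + 75 = 400
  disc 4: 275 + 150 = 425
  disc 5: 150 = 150
This matches the lower bound, so 5 is optimal.

5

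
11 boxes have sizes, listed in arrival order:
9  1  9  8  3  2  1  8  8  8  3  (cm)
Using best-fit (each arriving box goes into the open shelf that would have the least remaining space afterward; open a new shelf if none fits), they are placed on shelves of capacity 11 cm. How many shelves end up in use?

6

  9 → shelf 1 (new)  [load 9/11]
  1 → shelf 1  [load 10/11]
  9 → shelf 2 (new)  [load 9/11]
  8 → shelf 3 (new)  [load 8/11]
  3 → shelf 3  [load 11/11]
  2 → shelf 2  [load 11/11]
  1 → shelf 1  [load 11/11]
  8 → shelf 4 (new)  [load 8/11]
  8 → shelf 5 (new)  [load 8/11]
  8 → shelf 6 (new)  [load 8/11]
  3 → shelf 4  [load 11/11]
6 shelves opened.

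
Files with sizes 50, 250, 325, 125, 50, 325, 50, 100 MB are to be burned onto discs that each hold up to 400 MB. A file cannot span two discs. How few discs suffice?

Total = 325 + 325 + 250 + 125 + 100 + 50 + 50 + 50 = 1275 MB.
Lower bound: ⌈1275/400⌉ = 4 discs.
A packing using 4 discs:
  disc 1: 325 + 50 = 375
  disc 2: 325 + 50 = 375
  disc 3: 250 + 125 = 375
  disc 4: 100 + 50 = 150
This matches the lower bound, so 4 is optimal.

4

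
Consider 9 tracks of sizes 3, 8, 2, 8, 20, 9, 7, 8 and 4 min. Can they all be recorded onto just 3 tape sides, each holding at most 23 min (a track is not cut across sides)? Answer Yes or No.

A valid assignment using 3 tape sides:
  side 1: 20 + 3 = 23
  side 2: 9 + 8 + 4 + 2 = 23
  side 3: 8 + 8 + 7 = 23
Every load is within 23 min, so 3 tape sides suffice.

Yes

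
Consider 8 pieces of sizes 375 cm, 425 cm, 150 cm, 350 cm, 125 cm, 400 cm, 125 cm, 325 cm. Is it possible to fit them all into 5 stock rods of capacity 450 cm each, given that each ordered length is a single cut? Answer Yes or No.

No

Total = 2275 cm; ⌈2275/450⌉ = 6.
At least 6 stock rods are required, but only 5 are allowed.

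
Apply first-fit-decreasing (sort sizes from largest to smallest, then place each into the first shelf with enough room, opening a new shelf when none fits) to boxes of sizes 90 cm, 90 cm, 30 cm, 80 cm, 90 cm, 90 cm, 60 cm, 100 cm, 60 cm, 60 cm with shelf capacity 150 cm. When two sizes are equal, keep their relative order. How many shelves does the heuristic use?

6

Sorted descending: 100, 90, 90, 90, 90, 80, 60, 60, 60, 30.
  100 → shelf 1 (new)  [load 100/150]
  90 → shelf 2 (new)  [load 90/150]
  90 → shelf 3 (new)  [load 90/150]
  90 → shelf 4 (new)  [load 90/150]
  90 → shelf 5 (new)  [load 90/150]
  80 → shelf 6 (new)  [load 80/150]
  60 → shelf 2  [load 150/150]
  60 → shelf 3  [load 150/150]
  60 → shelf 4  [load 150/150]
  30 → shelf 1  [load 130/150]
6 shelves opened.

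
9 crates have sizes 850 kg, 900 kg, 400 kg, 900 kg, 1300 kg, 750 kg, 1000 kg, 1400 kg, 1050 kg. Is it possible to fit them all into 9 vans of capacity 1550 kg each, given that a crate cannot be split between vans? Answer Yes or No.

Yes

A valid assignment using 8 vans:
  van 1: 1400 = 1400
  van 2: 1300 = 1300
  van 3: 1050 + 400 = 1450
  van 4: 1000 = 1000
  van 5: 900 = 900
  van 6: 900 = 900
  van 7: 850 = 850
  van 8: 750 = 750
That uses only 8 ≤ 9, so 9 vans are enough.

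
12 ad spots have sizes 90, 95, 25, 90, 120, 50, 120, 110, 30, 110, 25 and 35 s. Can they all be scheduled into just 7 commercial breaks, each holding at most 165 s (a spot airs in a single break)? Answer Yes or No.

A valid assignment using 7 commercial breaks:
  break 1: 120 + 35 = 155
  break 2: 120 + 30 = 150
  break 3: 110 + 50 = 160
  break 4: 110 + 25 + 25 = 160
  break 5: 95 = 95
  break 6: 90 = 90
  break 7: 90 = 90
Every load is within 165 s, so 7 commercial breaks suffice.

Yes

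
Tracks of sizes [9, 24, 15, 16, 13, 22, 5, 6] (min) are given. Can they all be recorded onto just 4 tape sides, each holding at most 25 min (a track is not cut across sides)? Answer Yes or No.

Total = 110 min; ⌈110/25⌉ = 5.
At least 5 tape sides are required, but only 4 are allowed.

No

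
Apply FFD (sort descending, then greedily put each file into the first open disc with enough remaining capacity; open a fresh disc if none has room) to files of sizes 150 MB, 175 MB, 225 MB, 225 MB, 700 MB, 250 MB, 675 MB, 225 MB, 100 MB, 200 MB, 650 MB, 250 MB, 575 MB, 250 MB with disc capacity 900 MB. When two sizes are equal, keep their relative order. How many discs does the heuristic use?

Sorted descending: 700, 675, 650, 575, 250, 250, 250, 225, 225, 225, 200, 175, 150, 100.
  700 → disc 1 (new)  [load 700/900]
  675 → disc 2 (new)  [load 675/900]
  650 → disc 3 (new)  [load 650/900]
  575 → disc 4 (new)  [load 575/900]
  250 → disc 3  [load 900/900]
  250 → disc 4  [load 825/900]
  250 → disc 5 (new)  [load 250/900]
  225 → disc 2  [load 900/900]
  225 → disc 5  [load 475/900]
  225 → disc 5  [load 700/900]
  200 → disc 1  [load 900/900]
  175 → disc 5  [load 875/900]
  150 → disc 6 (new)  [load 150/900]
  100 → disc 6  [load 250/900]
6 discs opened.

6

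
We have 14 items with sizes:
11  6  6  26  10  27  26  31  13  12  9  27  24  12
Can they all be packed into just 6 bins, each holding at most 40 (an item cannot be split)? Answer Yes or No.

No

Total = 240; ⌈240/40⌉ = 6.
The bound of 6 does not rule out 6, but exhaustive search shows no assignment into 6 bins of capacity 40 exists — the minimum is 7.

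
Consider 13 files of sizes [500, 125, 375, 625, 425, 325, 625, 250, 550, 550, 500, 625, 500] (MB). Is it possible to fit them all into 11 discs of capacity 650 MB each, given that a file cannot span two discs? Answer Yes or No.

Yes

A valid assignment using 11 discs:
  disc 1: 625 = 625
  disc 2: 625 = 625
  disc 3: 625 = 625
  disc 4: 550 = 550
  disc 5: 550 = 550
  disc 6: 500 + 125 = 625
  disc 7: 500 = 500
  disc 8: 500 = 500
  disc 9: 425 = 425
  disc 10: 375 + 250 = 625
  disc 11: 325 = 325
Every load is within 650 MB, so 11 discs suffice.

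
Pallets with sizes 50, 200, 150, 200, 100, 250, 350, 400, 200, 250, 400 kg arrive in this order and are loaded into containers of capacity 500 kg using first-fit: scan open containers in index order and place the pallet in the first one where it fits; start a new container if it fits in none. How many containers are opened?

6

  50 → container 1 (new)  [load 50/500]
  200 → container 1  [load 250/500]
  150 → container 1  [load 400/500]
  200 → container 2 (new)  [load 200/500]
  100 → container 1  [load 500/500]
  250 → container 2  [load 450/500]
  350 → container 3 (new)  [load 350/500]
  400 → container 4 (new)  [load 400/500]
  200 → container 5 (new)  [load 200/500]
  250 → container 5  [load 450/500]
  400 → container 6 (new)  [load 400/500]
6 containers opened.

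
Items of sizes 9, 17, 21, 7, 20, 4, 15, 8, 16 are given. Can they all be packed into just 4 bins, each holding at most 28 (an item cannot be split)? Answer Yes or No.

No

Total = 117; ⌈117/28⌉ = 5.
At least 5 bins are required, but only 4 are allowed.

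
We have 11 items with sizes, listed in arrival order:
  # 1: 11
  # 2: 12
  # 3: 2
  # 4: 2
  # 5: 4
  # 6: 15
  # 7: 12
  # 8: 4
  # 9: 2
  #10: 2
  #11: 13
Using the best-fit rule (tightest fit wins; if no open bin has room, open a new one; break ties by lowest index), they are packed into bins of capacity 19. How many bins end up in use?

  11 → bin 1 (new)  [load 11/19]
  12 → bin 2 (new)  [load 12/19]
  2 → bin 2  [load 14/19]
  2 → bin 2  [load 16/19]
  4 → bin 1  [load 15/19]
  15 → bin 3 (new)  [load 15/19]
  12 → bin 4 (new)  [load 12/19]
  4 → bin 1  [load 19/19]
  2 → bin 2  [load 18/19]
  2 → bin 3  [load 17/19]
  13 → bin 5 (new)  [load 13/19]
5 bins opened.

5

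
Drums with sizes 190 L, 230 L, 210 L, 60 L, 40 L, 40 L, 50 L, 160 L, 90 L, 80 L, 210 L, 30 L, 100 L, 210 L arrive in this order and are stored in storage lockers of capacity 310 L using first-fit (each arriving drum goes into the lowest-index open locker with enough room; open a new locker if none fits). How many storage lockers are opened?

6

  190 → locker 1 (new)  [load 190/310]
  230 → locker 2 (new)  [load 230/310]
  210 → locker 3 (new)  [load 210/310]
  60 → locker 1  [load 250/310]
  40 → locker 1  [load 290/310]
  40 → locker 2  [load 270/310]
  50 → locker 3  [load 260/310]
  160 → locker 4 (new)  [load 160/310]
  90 → locker 4  [load 250/310]
  80 → locker 5 (new)  [load 80/310]
  210 → locker 5  [load 290/310]
  30 → locker 2  [load 300/310]
  100 → locker 6 (new)  [load 100/310]
  210 → locker 6  [load 310/310]
6 storage lockers opened.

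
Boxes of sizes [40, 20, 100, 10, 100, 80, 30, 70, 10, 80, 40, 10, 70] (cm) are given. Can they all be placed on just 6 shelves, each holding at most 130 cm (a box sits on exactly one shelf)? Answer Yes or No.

Yes

A valid assignment using 6 shelves:
  shelf 1: 100 + 30 = 130
  shelf 2: 100 + 20 + 10 = 130
  shelf 3: 80 + 40 + 10 = 130
  shelf 4: 80 + 40 + 10 = 130
  shelf 5: 70 = 70
  shelf 6: 70 = 70
Every load is within 130 cm, so 6 shelves suffice.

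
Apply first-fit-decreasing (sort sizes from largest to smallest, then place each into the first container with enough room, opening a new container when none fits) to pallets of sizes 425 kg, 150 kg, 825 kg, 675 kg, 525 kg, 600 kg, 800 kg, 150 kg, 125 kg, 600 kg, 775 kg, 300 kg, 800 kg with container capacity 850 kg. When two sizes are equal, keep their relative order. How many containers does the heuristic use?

Sorted descending: 825, 800, 800, 775, 675, 600, 600, 525, 425, 300, 150, 150, 125.
  825 → container 1 (new)  [load 825/850]
  800 → container 2 (new)  [load 800/850]
  800 → container 3 (new)  [load 800/850]
  775 → container 4 (new)  [load 775/850]
  675 → container 5 (new)  [load 675/850]
  600 → container 6 (new)  [load 600/850]
  600 → container 7 (new)  [load 600/850]
  525 → container 8 (new)  [load 525/850]
  425 → container 9 (new)  [load 425/850]
  300 → container 8  [load 825/850]
  150 → container 5  [load 825/850]
  150 → container 6  [load 750/850]
  125 → container 7  [load 725/850]
9 containers opened.

9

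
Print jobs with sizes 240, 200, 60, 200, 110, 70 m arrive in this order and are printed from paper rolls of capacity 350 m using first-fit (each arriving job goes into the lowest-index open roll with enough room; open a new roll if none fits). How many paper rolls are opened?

  240 → roll 1 (new)  [load 240/350]
  200 → roll 2 (new)  [load 200/350]
  60 → roll 1  [load 300/350]
  200 → roll 3 (new)  [load 200/350]
  110 → roll 2  [load 310/350]
  70 → roll 3  [load 270/350]
3 paper rolls opened.

3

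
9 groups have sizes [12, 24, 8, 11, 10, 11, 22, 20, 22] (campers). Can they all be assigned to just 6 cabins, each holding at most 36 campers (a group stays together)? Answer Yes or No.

Yes

A valid assignment using 5 cabins:
  cabin 1: 24 + 12 = 36
  cabin 2: 22 + 11 = 33
  cabin 3: 22 + 11 = 33
  cabin 4: 20 + 10 = 30
  cabin 5: 8 = 8
That uses only 5 ≤ 6, so 6 cabins are enough.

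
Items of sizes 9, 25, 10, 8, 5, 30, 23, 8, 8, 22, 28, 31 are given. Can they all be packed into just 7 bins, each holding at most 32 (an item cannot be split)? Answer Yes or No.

A valid assignment using 7 bins:
  bin 1: 31 = 31
  bin 2: 30 = 30
  bin 3: 28 = 28
  bin 4: 25 + 5 = 30
  bin 5: 23 + 9 = 32
  bin 6: 22 + 10 = 32
  bin 7: 8 + 8 + 8 = 24
Every load is within 32, so 7 bins suffice.

Yes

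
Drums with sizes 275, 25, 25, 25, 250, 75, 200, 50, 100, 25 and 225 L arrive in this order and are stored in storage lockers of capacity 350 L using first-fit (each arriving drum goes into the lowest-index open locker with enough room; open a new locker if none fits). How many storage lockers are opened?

4

  275 → locker 1 (new)  [load 275/350]
  25 → locker 1  [load 300/350]
  25 → locker 1  [load 325/350]
  25 → locker 1  [load 350/350]
  250 → locker 2 (new)  [load 250/350]
  75 → locker 2  [load 325/350]
  200 → locker 3 (new)  [load 200/350]
  50 → locker 3  [load 250/350]
  100 → locker 3  [load 350/350]
  25 → locker 2  [load 350/350]
  225 → locker 4 (new)  [load 225/350]
4 storage lockers opened.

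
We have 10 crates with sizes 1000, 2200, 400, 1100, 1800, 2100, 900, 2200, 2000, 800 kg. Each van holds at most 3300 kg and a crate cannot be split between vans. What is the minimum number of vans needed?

5

Total = 2200 + 2200 + 2100 + 2000 + 1800 + 1100 + 1000 + 900 + 800 + 400 = 14500 kg.
Lower bound: ⌈14500/3300⌉ = 5 vans.
A packing using 5 vans:
  van 1: 2200 + 1100 = 3300
  van 2: 2200 + 1000 = 3200
  van 3: 2100 + 900 = 3000
  van 4: 2000 + 800 + 400 = 3200
  van 5: 1800 = 1800
This matches the lower bound, so 5 is optimal.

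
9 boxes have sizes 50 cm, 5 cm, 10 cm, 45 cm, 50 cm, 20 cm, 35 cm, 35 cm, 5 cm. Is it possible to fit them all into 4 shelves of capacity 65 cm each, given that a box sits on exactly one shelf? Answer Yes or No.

Total = 255 cm; ⌈255/65⌉ = 4.
5 boxes each exceed half the capacity and cannot share a shelf, forcing at least 5 shelves.
At least 5 shelves are required, but only 4 are allowed.

No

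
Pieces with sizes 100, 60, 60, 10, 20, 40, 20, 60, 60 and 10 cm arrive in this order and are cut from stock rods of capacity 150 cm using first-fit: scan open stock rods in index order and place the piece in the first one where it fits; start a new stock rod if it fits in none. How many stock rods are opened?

  100 → stock rod 1 (new)  [load 100/150]
  60 → stock rod 2 (new)  [load 60/150]
  60 → stock rod 2  [load 120/150]
  10 → stock rod 1  [load 110/150]
  20 → stock rod 1  [load 130/150]
  40 → stock rod 3 (new)  [load 40/150]
  20 → stock rod 1  [load 150/150]
  60 → stock rod 3  [load 100/150]
  60 → stock rod 4 (new)  [load 60/150]
  10 → stock rod 2  [load 130/150]
4 stock rods opened.

4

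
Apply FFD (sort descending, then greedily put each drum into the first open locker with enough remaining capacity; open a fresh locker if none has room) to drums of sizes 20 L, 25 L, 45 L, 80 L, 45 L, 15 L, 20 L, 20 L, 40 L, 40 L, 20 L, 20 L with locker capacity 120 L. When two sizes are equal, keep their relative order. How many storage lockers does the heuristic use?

4

Sorted descending: 80, 45, 45, 40, 40, 25, 20, 20, 20, 20, 20, 15.
  80 → locker 1 (new)  [load 80/120]
  45 → locker 2 (new)  [load 45/120]
  45 → locker 2  [load 90/120]
  40 → locker 1  [load 120/120]
  40 → locker 3 (new)  [load 40/120]
  25 → locker 2  [load 115/120]
  20 → locker 3  [load 60/120]
  20 → locker 3  [load 80/120]
  20 → locker 3  [load 100/120]
  20 → locker 3  [load 120/120]
  20 → locker 4 (new)  [load 20/120]
  15 → locker 4  [load 35/120]
4 storage lockers opened.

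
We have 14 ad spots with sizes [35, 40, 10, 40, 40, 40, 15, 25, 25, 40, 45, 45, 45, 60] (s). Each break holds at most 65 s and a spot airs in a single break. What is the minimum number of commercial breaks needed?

10

Total = 60 + 45 + 45 + 45 + 40 + 40 + 40 + 40 + 40 + 35 + 25 + 25 + 15 + 10 = 505 s.
Lower bound: ⌈505/65⌉ = 8 commercial breaks.
Also, 10 ad spots each exceed 65/2 s, and no two of those can share a break, so at least 10 commercial breaks are needed.
A packing using 10 commercial breaks:
  break 1: 60 = 60
  break 2: 45 + 15 = 60
  break 3: 45 + 10 = 55
  break 4: 45 = 45
  break 5: 40 + 25 = 65
  break 6: 40 + 25 = 65
  break 7: 40 = 40
  break 8: 40 = 40
  break 9: 40 = 40
  break 10: 35 = 35
This matches the lower bound, so 10 is optimal.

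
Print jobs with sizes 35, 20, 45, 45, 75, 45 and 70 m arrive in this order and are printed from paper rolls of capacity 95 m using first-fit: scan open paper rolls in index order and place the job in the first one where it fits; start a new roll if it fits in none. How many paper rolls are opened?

5

  35 → roll 1 (new)  [load 35/95]
  20 → roll 1  [load 55/95]
  45 → roll 2 (new)  [load 45/95]
  45 → roll 2  [load 90/95]
  75 → roll 3 (new)  [load 75/95]
  45 → roll 4 (new)  [load 45/95]
  70 → roll 5 (new)  [load 70/95]
5 paper rolls opened.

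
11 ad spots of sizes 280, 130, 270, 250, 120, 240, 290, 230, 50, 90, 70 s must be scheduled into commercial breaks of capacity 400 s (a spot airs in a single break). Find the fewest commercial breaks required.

Total = 290 + 280 + 270 + 250 + 240 + 230 + 130 + 120 + 90 + 70 + 50 = 2020 s.
Lower bound: ⌈2020/400⌉ = 6 commercial breaks.
A packing using 6 commercial breaks:
  break 1: 290 + 90 = 380
  break 2: 280 + 120 = 400
  break 3: 270 + 130 = 400
  break 4: 250 + 70 + 50 = 370
  break 5: 240 = 240
  break 6: 230 = 230
This matches the lower bound, so 6 is optimal.

6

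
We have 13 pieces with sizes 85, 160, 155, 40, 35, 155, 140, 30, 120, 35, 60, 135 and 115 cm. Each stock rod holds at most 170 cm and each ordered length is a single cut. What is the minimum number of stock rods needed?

Total = 160 + 155 + 155 + 140 + 135 + 120 + 115 + 85 + 60 + 40 + 35 + 35 + 30 = 1265 cm.
Lower bound: ⌈1265/170⌉ = 8 stock rods.
A packing using 8 stock rods:
  stock rod 1: 160 = 160
  stock rod 2: 155 = 155
  stock rod 3: 155 = 155
  stock rod 4: 140 + 30 = 170
  stock rod 5: 135 + 35 = 170
  stock rod 6: 120 + 40 = 160
  stock rod 7: 115 + 35 = 150
  stock rod 8: 85 + 60 = 145
This matches the lower bound, so 8 is optimal.

8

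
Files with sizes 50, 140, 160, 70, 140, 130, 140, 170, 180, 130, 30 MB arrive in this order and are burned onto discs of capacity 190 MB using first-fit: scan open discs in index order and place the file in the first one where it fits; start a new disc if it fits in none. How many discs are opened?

9

  50 → disc 1 (new)  [load 50/190]
  140 → disc 1  [load 190/190]
  160 → disc 2 (new)  [load 160/190]
  70 → disc 3 (new)  [load 70/190]
  140 → disc 4 (new)  [load 140/190]
  130 → disc 5 (new)  [load 130/190]
  140 → disc 6 (new)  [load 140/190]
  170 → disc 7 (new)  [load 170/190]
  180 → disc 8 (new)  [load 180/190]
  130 → disc 9 (new)  [load 130/190]
  30 → disc 2  [load 190/190]
9 discs opened.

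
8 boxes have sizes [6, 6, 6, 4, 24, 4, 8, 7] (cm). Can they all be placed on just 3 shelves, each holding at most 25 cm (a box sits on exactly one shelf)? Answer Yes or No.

A valid assignment using 3 shelves:
  shelf 1: 24 = 24
  shelf 2: 8 + 7 + 6 + 4 = 25
  shelf 3: 6 + 6 + 4 = 16
Every load is within 25 cm, so 3 shelves suffice.

Yes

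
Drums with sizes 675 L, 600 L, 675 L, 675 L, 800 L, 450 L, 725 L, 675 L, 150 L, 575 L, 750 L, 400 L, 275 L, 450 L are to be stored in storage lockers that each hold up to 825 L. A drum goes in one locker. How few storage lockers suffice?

12

Total = 800 + 750 + 725 + 675 + 675 + 675 + 675 + 600 + 575 + 450 + 450 + 400 + 275 + 150 = 7875 L.
Lower bound: ⌈7875/825⌉ = 10 storage lockers.
Also, 11 drums each exceed 825/2 L, and no two of those can share a locker, so at least 11 storage lockers are needed.
A packing using 12 storage lockers:
  locker 1: 800 = 800
  locker 2: 750 = 750
  locker 3: 725 = 725
  locker 4: 675 + 150 = 825
  locker 5: 675 = 675
  locker 6: 675 = 675
  locker 7: 675 = 675
  locker 8: 600 = 600
  locker 9: 575 = 575
  locker 10: 450 + 275 = 725
  locker 11: 450 = 450
  locker 12: 400 = 400
No arrangement into 11 storage lockers stays within capacity, so 12 is optimal.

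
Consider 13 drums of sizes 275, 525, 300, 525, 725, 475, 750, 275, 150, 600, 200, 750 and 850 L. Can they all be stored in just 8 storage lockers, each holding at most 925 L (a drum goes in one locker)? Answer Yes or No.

Yes

A valid assignment using 8 storage lockers:
  locker 1: 850 = 850
  locker 2: 750 + 150 = 900
  locker 3: 750 = 750
  locker 4: 725 + 200 = 925
  locker 5: 600 + 300 = 900
  locker 6: 525 + 275 = 800
  locker 7: 525 + 275 = 800
  locker 8: 475 = 475
Every load is within 925 L, so 8 storage lockers suffice.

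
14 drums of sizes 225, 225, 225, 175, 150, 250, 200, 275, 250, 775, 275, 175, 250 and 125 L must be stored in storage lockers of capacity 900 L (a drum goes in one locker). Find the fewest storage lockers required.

4

Total = 775 + 275 + 275 + 250 + 250 + 250 + 225 + 225 + 225 + 200 + 175 + 175 + 150 + 125 = 3575 L.
Lower bound: ⌈3575/900⌉ = 4 storage lockers.
A packing using 4 storage lockers:
  locker 1: 775 + 125 = 900
  locker 2: 275 + 275 + 175 + 175 = 900
  locker 3: 250 + 250 + 250 + 150 = 900
  locker 4: 225 + 225 + 225 + 200 = 875
This matches the lower bound, so 4 is optimal.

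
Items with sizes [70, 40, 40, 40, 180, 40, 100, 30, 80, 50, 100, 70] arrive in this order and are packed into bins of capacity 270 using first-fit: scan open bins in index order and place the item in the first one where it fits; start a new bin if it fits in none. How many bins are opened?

  70 → bin 1 (new)  [load 70/270]
  40 → bin 1  [load 110/270]
  40 → bin 1  [load 150/270]
  40 → bin 1  [load 190/270]
  180 → bin 2 (new)  [load 180/270]
  40 → bin 1  [load 230/270]
  100 → bin 3 (new)  [load 100/270]
  30 → bin 1  [load 260/270]
  80 → bin 2  [load 260/270]
  50 → bin 3  [load 150/270]
  100 → bin 3  [load 250/270]
  70 → bin 4 (new)  [load 70/270]
4 bins opened.

4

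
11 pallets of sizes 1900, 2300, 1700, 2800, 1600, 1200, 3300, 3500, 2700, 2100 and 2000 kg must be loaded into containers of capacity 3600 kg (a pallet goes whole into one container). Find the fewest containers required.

Total = 3500 + 3300 + 2800 + 2700 + 2300 + 2100 + 2000 + 1900 + 1700 + 1600 + 1200 = 25100 kg.
Lower bound: ⌈25100/3600⌉ = 7 containers.
Also, 8 pallets each exceed 1800 kg, and no two of those can share a container, so at least 8 containers are needed.
A packing using 8 containers:
  container 1: 3500 = 3500
  container 2: 3300 = 3300
  container 3: 2800 = 2800
  container 4: 2700 = 2700
  container 5: 2300 + 1200 = 3500
  container 6: 2100 = 2100
  container 7: 2000 + 1600 = 3600
  container 8: 1900 + 1700 = 3600
This matches the lower bound, so 8 is optimal.

8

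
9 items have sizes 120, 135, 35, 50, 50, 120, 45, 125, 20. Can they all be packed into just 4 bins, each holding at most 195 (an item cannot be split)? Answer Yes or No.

A valid assignment using 4 bins:
  bin 1: 135 + 50 = 185
  bin 2: 125 + 50 + 20 = 195
  bin 3: 120 + 45 = 165
  bin 4: 120 + 35 = 155
Every load is within 195, so 4 bins suffice.

Yes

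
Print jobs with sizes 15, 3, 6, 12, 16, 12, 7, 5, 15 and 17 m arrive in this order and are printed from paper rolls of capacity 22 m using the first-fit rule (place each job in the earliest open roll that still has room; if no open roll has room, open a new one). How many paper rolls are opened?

6

  15 → roll 1 (new)  [load 15/22]
  3 → roll 1  [load 18/22]
  6 → roll 2 (new)  [load 6/22]
  12 → roll 2  [load 18/22]
  16 → roll 3 (new)  [load 16/22]
  12 → roll 4 (new)  [load 12/22]
  7 → roll 4  [load 19/22]
  5 → roll 3  [load 21/22]
  15 → roll 5 (new)  [load 15/22]
  17 → roll 6 (new)  [load 17/22]
6 paper rolls opened.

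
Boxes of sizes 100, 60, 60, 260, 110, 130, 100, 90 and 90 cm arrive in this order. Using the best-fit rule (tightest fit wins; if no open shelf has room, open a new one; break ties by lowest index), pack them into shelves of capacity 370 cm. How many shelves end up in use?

3

  100 → shelf 1 (new)  [load 100/370]
  60 → shelf 1  [load 160/370]
  60 → shelf 1  [load 220/370]
  260 → shelf 2 (new)  [load 260/370]
  110 → shelf 2  [load 370/370]
  130 → shelf 1  [load 350/370]
  100 → shelf 3 (new)  [load 100/370]
  90 → shelf 3  [load 190/370]
  90 → shelf 3  [load 280/370]
3 shelves opened.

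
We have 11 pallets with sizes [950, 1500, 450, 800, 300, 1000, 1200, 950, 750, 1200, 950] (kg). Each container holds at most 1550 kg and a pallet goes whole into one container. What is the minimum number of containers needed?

Total = 1500 + 1200 + 1200 + 1000 + 950 + 950 + 950 + 800 + 750 + 450 + 300 = 10050 kg.
Lower bound: ⌈10050/1550⌉ = 7 containers.
Also, 8 pallets each exceed 775 kg, and no two of those can share a container, so at least 8 containers are needed.
A packing using 8 containers:
  container 1: 1500 = 1500
  container 2: 1200 + 300 = 1500
  container 3: 1200 = 1200
  container 4: 1000 + 450 = 1450
  container 5: 950 = 950
  container 6: 950 = 950
  container 7: 950 = 950
  container 8: 800 + 750 = 1550
This matches the lower bound, so 8 is optimal.

8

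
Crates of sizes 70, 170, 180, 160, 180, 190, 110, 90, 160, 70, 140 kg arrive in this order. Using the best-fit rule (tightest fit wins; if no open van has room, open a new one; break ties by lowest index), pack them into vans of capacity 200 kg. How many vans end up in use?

  70 → van 1 (new)  [load 70/200]
  170 → van 2 (new)  [load 170/200]
  180 → van 3 (new)  [load 180/200]
  160 → van 4 (new)  [load 160/200]
  180 → van 5 (new)  [load 180/200]
  190 → van 6 (new)  [load 190/200]
  110 → van 1  [load 180/200]
  90 → van 7 (new)  [load 90/200]
  160 → van 8 (new)  [load 160/200]
  70 → van 7  [load 160/200]
  140 → van 9 (new)  [load 140/200]
9 vans opened.

9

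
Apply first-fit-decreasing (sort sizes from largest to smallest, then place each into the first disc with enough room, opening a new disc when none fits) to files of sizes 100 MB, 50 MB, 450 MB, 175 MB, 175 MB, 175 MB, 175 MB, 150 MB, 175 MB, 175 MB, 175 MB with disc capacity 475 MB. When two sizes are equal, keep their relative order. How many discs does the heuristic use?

Sorted descending: 450, 175, 175, 175, 175, 175, 175, 175, 150, 100, 50.
  450 → disc 1 (new)  [load 450/475]
  175 → disc 2 (new)  [load 175/475]
  175 → disc 2  [load 350/475]
  175 → disc 3 (new)  [load 175/475]
  175 → disc 3  [load 350/475]
  175 → disc 4 (new)  [load 175/475]
  175 → disc 4  [load 350/475]
  175 → disc 5 (new)  [load 175/475]
  150 → disc 5  [load 325/475]
  100 → disc 2  [load 450/475]
  50 → disc 3  [load 400/475]
5 discs opened.

5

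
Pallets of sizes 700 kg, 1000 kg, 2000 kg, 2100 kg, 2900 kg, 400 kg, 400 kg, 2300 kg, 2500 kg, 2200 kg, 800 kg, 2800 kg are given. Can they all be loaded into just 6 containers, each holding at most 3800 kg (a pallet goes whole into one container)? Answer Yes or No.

Total = 20100 kg; ⌈20100/3800⌉ = 6.
7 pallets each exceed half the capacity and cannot share a container, forcing at least 7 containers.
At least 7 containers are required, but only 6 are allowed.

No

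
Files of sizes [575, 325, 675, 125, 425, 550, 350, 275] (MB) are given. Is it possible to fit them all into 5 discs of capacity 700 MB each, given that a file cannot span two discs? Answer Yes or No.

Yes

A valid assignment using 5 discs:
  disc 1: 675 = 675
  disc 2: 575 + 125 = 700
  disc 3: 550 = 550
  disc 4: 425 + 275 = 700
  disc 5: 350 + 325 = 675
Every load is within 700 MB, so 5 discs suffice.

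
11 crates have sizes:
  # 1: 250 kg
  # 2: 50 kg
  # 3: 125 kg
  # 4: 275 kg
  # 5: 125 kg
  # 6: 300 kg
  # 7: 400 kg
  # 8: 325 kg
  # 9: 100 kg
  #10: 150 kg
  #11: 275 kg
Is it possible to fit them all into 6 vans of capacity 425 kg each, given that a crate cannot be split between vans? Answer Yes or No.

A valid assignment using 6 vans:
  van 1: 400 = 400
  van 2: 325 + 100 = 425
  van 3: 300 + 125 = 425
  van 4: 275 + 150 = 425
  van 5: 275 + 125 = 400
  van 6: 250 + 50 = 300
Every load is within 425 kg, so 6 vans suffice.

Yes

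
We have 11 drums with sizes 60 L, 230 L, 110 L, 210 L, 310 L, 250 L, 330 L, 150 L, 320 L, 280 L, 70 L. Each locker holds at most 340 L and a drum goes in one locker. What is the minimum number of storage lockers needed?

8

Total = 330 + 320 + 310 + 280 + 250 + 230 + 210 + 150 + 110 + 70 + 60 = 2320 L.
Lower bound: ⌈2320/340⌉ = 7 storage lockers.
A packing using 8 storage lockers:
  locker 1: 330 = 330
  locker 2: 320 = 320
  locker 3: 310 = 310
  locker 4: 280 + 60 = 340
  locker 5: 250 + 70 = 320
  locker 6: 230 + 110 = 340
  locker 7: 210 = 210
  locker 8: 150 = 150
No arrangement into 7 storage lockers stays within capacity, so 8 is optimal.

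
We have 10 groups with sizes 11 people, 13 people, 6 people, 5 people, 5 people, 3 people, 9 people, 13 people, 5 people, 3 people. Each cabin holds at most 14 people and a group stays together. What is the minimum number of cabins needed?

6

Total = 13 + 13 + 11 + 9 + 6 + 5 + 5 + 5 + 3 + 3 = 73 people.
Lower bound: ⌈73/14⌉ = 6 cabins.
A packing using 6 cabins:
  cabin 1: 13 = 13
  cabin 2: 13 = 13
  cabin 3: 11 + 3 = 14
  cabin 4: 9 + 5 = 14
  cabin 5: 6 + 5 + 3 = 14
  cabin 6: 5 = 5
This matches the lower bound, so 6 is optimal.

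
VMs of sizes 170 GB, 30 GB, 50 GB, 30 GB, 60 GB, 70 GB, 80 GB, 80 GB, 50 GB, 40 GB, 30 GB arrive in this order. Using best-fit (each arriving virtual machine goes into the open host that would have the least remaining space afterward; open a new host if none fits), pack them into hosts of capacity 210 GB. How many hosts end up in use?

4

  170 → host 1 (new)  [load 170/210]
  30 → host 1  [load 200/210]
  50 → host 2 (new)  [load 50/210]
  30 → host 2  [load 80/210]
  60 → host 2  [load 140/210]
  70 → host 2  [load 210/210]
  80 → host 3 (new)  [load 80/210]
  80 → host 3  [load 160/210]
  50 → host 3  [load 210/210]
  40 → host 4 (new)  [load 40/210]
  30 → host 4  [load 70/210]
4 hosts opened.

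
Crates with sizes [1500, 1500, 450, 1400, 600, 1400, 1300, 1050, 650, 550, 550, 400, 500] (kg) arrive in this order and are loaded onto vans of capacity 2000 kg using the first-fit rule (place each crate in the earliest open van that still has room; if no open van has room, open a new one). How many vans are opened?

7

  1500 → van 1 (new)  [load 1500/2000]
  1500 → van 2 (new)  [load 1500/2000]
  450 → van 1  [load 1950/2000]
  1400 → van 3 (new)  [load 1400/2000]
  600 → van 3  [load 2000/2000]
  1400 → van 4 (new)  [load 1400/2000]
  1300 → van 5 (new)  [load 1300/2000]
  1050 → van 6 (new)  [load 1050/2000]
  650 → van 5  [load 1950/2000]
  550 → van 4  [load 1950/2000]
  550 → van 6  [load 1600/2000]
  400 → van 2  [load 1900/2000]
  500 → van 7 (new)  [load 500/2000]
7 vans opened.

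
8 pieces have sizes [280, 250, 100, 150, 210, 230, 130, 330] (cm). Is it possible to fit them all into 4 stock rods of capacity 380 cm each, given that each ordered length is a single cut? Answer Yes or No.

Total = 1680 cm; ⌈1680/380⌉ = 5.
At least 5 stock rods are required, but only 4 are allowed.

No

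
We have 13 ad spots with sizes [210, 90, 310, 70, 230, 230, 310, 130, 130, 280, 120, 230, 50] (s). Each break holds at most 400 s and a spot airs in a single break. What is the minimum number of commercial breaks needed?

7

Total = 310 + 310 + 280 + 230 + 230 + 230 + 210 + 130 + 130 + 120 + 90 + 70 + 50 = 2390 s.
Lower bound: ⌈2390/400⌉ = 6 commercial breaks.
Also, 7 ad spots each exceed 200 s, and no two of those can share a break, so at least 7 commercial breaks are needed.
A packing using 7 commercial breaks:
  break 1: 310 + 90 = 400
  break 2: 310 + 70 = 380
  break 3: 280 + 120 = 400
  break 4: 230 + 130 = 360
  break 5: 230 + 130 = 360
  break 6: 230 + 50 = 280
  break 7: 210 = 210
This matches the lower bound, so 7 is optimal.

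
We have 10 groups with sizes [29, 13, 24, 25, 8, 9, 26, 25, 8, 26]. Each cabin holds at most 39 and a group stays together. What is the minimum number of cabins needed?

Total = 29 + 26 + 26 + 25 + 25 + 24 + 13 + 9 + 8 + 8 = 193.
Lower bound: ⌈193/39⌉ = 5 cabins.
Also, 6 groups each exceed 39/2, and no two of those can share a cabin, so at least 6 cabins are needed.
A packing using 6 cabins:
  cabin 1: 29 + 9 = 38
  cabin 2: 26 + 13 = 39
  cabin 3: 26 + 8 = 34
  cabin 4: 25 + 8 = 33
  cabin 5: 25 = 25
  cabin 6: 24 = 24
This matches the lower bound, so 6 is optimal.

6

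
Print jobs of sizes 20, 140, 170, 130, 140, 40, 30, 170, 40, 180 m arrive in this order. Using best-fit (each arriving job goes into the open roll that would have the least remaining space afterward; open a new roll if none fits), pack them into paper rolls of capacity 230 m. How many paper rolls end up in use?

  20 → roll 1 (new)  [load 20/230]
  140 → roll 1  [load 160/230]
  170 → roll 2 (new)  [load 170/230]
  130 → roll 3 (new)  [load 130/230]
  140 → roll 4 (new)  [load 140/230]
  40 → roll 2  [load 210/230]
  30 → roll 1  [load 190/230]
  170 → roll 5 (new)  [load 170/230]
  40 → roll 1  [load 230/230]
  180 → roll 6 (new)  [load 180/230]
6 paper rolls opened.

6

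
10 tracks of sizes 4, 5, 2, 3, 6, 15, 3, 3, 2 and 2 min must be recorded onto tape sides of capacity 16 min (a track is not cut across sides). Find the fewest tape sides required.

3

Total = 15 + 6 + 5 + 4 + 3 + 3 + 3 + 2 + 2 + 2 = 45 min.
Lower bound: ⌈45/16⌉ = 3 tape sides.
A packing using 3 tape sides:
  side 1: 15 = 15
  side 2: 6 + 5 + 4 = 15
  side 3: 3 + 3 + 3 + 2 + 2 + 2 = 15
This matches the lower bound, so 3 is optimal.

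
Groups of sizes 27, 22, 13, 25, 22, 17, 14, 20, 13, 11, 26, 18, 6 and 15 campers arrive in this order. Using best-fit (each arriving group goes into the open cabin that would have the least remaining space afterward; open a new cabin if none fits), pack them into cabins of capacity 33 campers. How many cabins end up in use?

  27 → cabin 1 (new)  [load 27/33]
  22 → cabin 2 (new)  [load 22/33]
  13 → cabin 3 (new)  [load 13/33]
  25 → cabin 4 (new)  [load 25/33]
  22 → cabin 5 (new)  [load 22/33]
  17 → cabin 3  [load 30/33]
  14 → cabin 6 (new)  [load 14/33]
  20 → cabin 7 (new)  [load 20/33]
  13 → cabin 7  [load 33/33]
  11 → cabin 2  [load 33/33]
  26 → cabin 8 (new)  [load 26/33]
  18 → cabin 6  [load 32/33]
  6 → cabin 1  [load 33/33]
  15 → cabin 9 (new)  [load 15/33]
9 cabins opened.

9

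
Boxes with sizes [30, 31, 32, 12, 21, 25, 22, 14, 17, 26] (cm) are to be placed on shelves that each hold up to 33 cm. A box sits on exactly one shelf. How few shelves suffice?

Total = 32 + 31 + 30 + 26 + 25 + 22 + 21 + 17 + 14 + 12 = 230 cm.
Lower bound: ⌈230/33⌉ = 7 shelves.
Also, 8 boxes each exceed 33/2 cm, and no two of those can share a shelf, so at least 8 shelves are needed.
A packing using 8 shelves:
  shelf 1: 32 = 32
  shelf 2: 31 = 31
  shelf 3: 30 = 30
  shelf 4: 26 = 26
  shelf 5: 25 = 25
  shelf 6: 22 = 22
  shelf 7: 21 + 12 = 33
  shelf 8: 17 + 14 = 31
This matches the lower bound, so 8 is optimal.

8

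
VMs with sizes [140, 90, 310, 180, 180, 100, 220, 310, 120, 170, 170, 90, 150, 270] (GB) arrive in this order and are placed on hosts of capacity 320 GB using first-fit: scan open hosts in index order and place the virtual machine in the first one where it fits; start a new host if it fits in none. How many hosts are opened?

9

  140 → host 1 (new)  [load 140/320]
  90 → host 1  [load 230/320]
  310 → host 2 (new)  [load 310/320]
  180 → host 3 (new)  [load 180/320]
  180 → host 4 (new)  [load 180/320]
  100 → host 3  [load 280/320]
  220 → host 5 (new)  [load 220/320]
  310 → host 6 (new)  [load 310/320]
  120 → host 4  [load 300/320]
  170 → host 7 (new)  [load 170/320]
  170 → host 8 (new)  [load 170/320]
  90 → host 1  [load 320/320]
  150 → host 7  [load 320/320]
  270 → host 9 (new)  [load 270/320]
9 hosts opened.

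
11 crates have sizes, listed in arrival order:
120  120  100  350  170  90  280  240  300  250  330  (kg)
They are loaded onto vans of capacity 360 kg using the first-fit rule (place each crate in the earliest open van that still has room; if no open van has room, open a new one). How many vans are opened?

8

  120 → van 1 (new)  [load 120/360]
  120 → van 1  [load 240/360]
  100 → van 1  [load 340/360]
  350 → van 2 (new)  [load 350/360]
  170 → van 3 (new)  [load 170/360]
  90 → van 3  [load 260/360]
  280 → van 4 (new)  [load 280/360]
  240 → van 5 (new)  [load 240/360]
  300 → van 6 (new)  [load 300/360]
  250 → van 7 (new)  [load 250/360]
  330 → van 8 (new)  [load 330/360]
8 vans opened.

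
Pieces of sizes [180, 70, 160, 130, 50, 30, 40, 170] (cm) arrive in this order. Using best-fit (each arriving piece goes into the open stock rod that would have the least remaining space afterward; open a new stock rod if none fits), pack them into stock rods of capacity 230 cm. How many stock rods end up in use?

  180 → stock rod 1 (new)  [load 180/230]
  70 → stock rod 2 (new)  [load 70/230]
  160 → stock rod 2  [load 230/230]
  130 → stock rod 3 (new)  [load 130/230]
  50 → stock rod 1  [load 230/230]
  30 → stock rod 3  [load 160/230]
  40 → stock rod 3  [load 200/230]
  170 → stock rod 4 (new)  [load 170/230]
4 stock rods opened.

4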